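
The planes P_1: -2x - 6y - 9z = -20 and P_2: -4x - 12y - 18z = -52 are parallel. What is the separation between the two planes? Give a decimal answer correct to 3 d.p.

Rescale P_2 by 1/2: -2x - 6y - 9z = -26. Then distance = |-20 − (-26)| / √121 ≈ 0.545.

0.545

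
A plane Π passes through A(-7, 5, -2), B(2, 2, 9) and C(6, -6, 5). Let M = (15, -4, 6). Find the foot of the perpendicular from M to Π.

AB = (9, -3, 11), AC = (13, -11, 7); a normal to Π is AB × AC = (100, 80, -60).
Using A: Π has equation 100x + 80y - 60z = -180.
Foot = M − λn with λ = (n·M − d)/|n|² = (820 − (-180))/20000 = 1/20.
Foot = (15, -4, 6) − (1/20)·(100, 80, -60) = (10, -8, 9).

(10, -8, 9)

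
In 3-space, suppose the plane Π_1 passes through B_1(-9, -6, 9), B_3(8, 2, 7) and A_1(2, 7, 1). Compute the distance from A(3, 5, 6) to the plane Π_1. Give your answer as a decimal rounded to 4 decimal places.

2.2260

B_1B_3 = (17, 8, -2), B_1A_1 = (11, 13, -8); a normal to Π_1 is B_1B_3 × B_1A_1 = (-38, 114, 133).
Using B_1: Π_1 has equation -38x + 114y + 133z = 855.
n·A − d = (-38)·(3) + (114)·(5) + (133)·(6) − 855 = 399; |n| = √32129.
Distance = |399| / √32129 = 399/√32129 ≈ 2.2260.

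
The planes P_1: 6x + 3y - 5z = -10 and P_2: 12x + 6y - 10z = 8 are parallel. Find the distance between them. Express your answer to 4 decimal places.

1.6733

Rescale P_2 by 1/2: 6x + 3y - 5z = 4. Then distance = |-10 − 4| / √70 ≈ 1.6733.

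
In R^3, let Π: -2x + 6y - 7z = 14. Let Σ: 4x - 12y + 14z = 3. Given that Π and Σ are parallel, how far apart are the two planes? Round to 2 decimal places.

1.64

Rescale Σ by 1/(-2): -2x + 6y - 7z = -3/2. Then distance = |14 − (-3/2)| / √89 ≈ 1.64.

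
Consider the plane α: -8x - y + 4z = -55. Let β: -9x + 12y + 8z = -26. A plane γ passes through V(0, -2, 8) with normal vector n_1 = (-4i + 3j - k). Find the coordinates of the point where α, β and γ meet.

(6, 3, -1)

γ: n_1·r = n_1·V gives -4x + 3y - z = -14.
Solving the 3×3 linear system -8x - y + 4z = -55, -9x + 12y + 8z = -26, -4x + 3y - z = -14 (e.g. by elimination or Cramer's rule, determinant = 413) gives (6, 3, -1).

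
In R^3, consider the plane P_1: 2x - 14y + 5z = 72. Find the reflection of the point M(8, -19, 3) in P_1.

λ = (n·M − d)/|n|² = (297 − 72)/225 = 1.
Reflection = M − 2λn = (8, -19, 3) − 2·(2, -14, 5) = (4, 9, -7).

(4, 9, -7)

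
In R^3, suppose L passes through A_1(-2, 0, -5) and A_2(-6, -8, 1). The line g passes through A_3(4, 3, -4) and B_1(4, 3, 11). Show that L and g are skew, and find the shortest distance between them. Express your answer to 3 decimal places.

A direction vector for L is A_2 − A_1 = (-4, -8, 6).
A direction vector for g is B_1 − A_3 = (0, 0, 15).
Common perpendicular direction n = (-4, -8, 6) × (0, 0, 15) = (-120, 60, 0).
With w = (4, 3, -4) − (-2, 0, -5) = (6, 3, 1), w · n = -540.
Since n ≠ 0 the lines are not parallel, and w · n = -540 ≠ 0 so they do not intersect; hence they are skew.
Distance = |w · n| / |n| = |-540| / √18000 ≈ 4.025.

4.025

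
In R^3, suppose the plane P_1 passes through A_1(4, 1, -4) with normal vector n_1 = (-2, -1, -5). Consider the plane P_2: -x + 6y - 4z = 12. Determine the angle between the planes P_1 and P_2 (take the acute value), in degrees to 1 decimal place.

P_1: n_1·r = n_1·A_1 gives -2x - y - 5z = 11.
cos θ = |n₁·n₂| / (|n₁||n₂|) = |16| / (√30 · √53).
θ = arccos(0.40126) ≈ 66.3°.

66.3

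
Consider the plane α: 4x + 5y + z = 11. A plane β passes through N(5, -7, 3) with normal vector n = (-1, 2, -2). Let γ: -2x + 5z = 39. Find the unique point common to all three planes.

(3, -2, 9)

β: n·r = n·N gives -x + 2y - 2z = -25.
Solving the 3×3 linear system 4x + 5y + z = 11, -x + 2y - 2z = -25, -2x + 5z = 39 (e.g. by elimination or Cramer's rule, determinant = 89) gives (3, -2, 9).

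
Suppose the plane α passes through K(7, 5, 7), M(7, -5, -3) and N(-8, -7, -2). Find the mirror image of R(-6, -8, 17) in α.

(-10, 12, -3)

KM = (0, -10, -10), KN = (-15, -12, -9); a normal to α is KM × KN = (-30, 150, -150).
Using K: α has equation -30x + 150y - 150z = -510.
λ = (n·R − d)/|n|² = (-3570 − (-510))/45900 = -1/15.
Reflection = R − 2λn = (-6, -8, 17) − (-2/15)·(-30, 150, -150) = (-10, 12, -3).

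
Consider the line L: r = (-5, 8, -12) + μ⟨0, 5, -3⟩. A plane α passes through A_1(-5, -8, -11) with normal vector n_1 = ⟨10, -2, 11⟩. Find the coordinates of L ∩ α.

α: n_1·r = n_1·A_1 gives 10x - 2y + 11z = -155.
Substitute r = (-5, 8, -12) + t(0, 5, -3) into the plane: -198 + (-43)t = -155, so t = -1.
Intersection: (-5, 8, -12) + (-1)·(0, 5, -3) = (-5, 3, -9).

(-5, 3, -9)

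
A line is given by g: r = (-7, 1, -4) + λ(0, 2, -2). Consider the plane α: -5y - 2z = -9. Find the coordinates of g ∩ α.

Substitute r = (-7, 1, -4) + t(0, 2, -2) into the plane: 3 + (-6)t = -9, so t = 2.
Intersection: (-7, 1, -4) + 2·(0, 2, -2) = (-7, 5, -8).

(-7, 5, -8)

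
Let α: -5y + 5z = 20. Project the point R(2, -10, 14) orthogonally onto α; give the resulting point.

Foot = R − λn with λ = (n·R − d)/|n|² = (120 − 20)/50 = 2.
Foot = (2, -10, 14) − 2·(0, -5, 5) = (2, 0, 4).

(2, 0, 4)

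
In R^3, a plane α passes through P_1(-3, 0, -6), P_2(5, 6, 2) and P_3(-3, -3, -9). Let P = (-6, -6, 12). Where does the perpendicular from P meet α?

P_1P_2 = (8, 6, 8), P_1P_3 = (0, -3, -3); a normal to α is P_1P_2 × P_1P_3 = (6, 24, -24).
Using P_1: α has equation 6x + 24y - 24z = 126.
Foot = P − λn with λ = (n·P − d)/|n|² = (-468 − 126)/1188 = -1/2.
Foot = (-6, -6, 12) − (-1/2)·(6, 24, -24) = (-3, 6, 0).

(-3, 6, 0)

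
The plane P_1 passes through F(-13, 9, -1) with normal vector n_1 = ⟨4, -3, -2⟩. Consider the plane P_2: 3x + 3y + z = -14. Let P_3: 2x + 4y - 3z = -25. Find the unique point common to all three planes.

P_1: n_1·r = n_1·F gives 4x - 3y - 2z = -77.
Solving the 3×3 linear system 4x - 3y - 2z = -77, 3x + 3y + z = -14, 2x + 4y - 3z = -25 (e.g. by elimination or Cramer's rule, determinant = -97) gives (-12, 5, 7).

(-12, 5, 7)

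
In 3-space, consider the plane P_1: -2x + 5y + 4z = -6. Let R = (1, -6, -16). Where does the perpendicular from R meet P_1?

Foot = R − λn with λ = (n·R − d)/|n|² = (-96 − (-6))/45 = -2.
Foot = (1, -6, -16) − (-2)·(-2, 5, 4) = (-3, 4, -8).

(-3, 4, -8)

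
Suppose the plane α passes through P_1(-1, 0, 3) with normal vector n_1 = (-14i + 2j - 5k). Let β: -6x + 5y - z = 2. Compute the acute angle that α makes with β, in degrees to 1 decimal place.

33.0

α: n_1·r = n_1·P_1 gives -14x + 2y - 5z = -1.
cos θ = |n₁·n₂| / (|n₁||n₂|) = |99| / (√225 · √62).
θ = arccos(0.83820) ≈ 33.0°.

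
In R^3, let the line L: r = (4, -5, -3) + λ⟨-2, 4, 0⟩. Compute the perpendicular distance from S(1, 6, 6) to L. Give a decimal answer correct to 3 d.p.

Taking (4, -5, -3) on L with direction v = (-2, 4, 0): w = S − (4, -5, -3) = (-3, 11, 9), and w × v = (-36, -18, 10).
Distance = |w × v| / |v| = √1720 / √20 ≈ 9.274.

9.274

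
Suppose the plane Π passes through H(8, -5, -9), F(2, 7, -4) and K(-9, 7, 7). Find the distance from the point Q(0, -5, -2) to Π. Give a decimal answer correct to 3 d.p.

0.706

HF = (-6, 12, 5), HK = (-17, 12, 16); a normal to Π is HF × HK = (132, 11, 132).
Using H: Π has equation 132x + 11y + 132z = -187.
n·Q − d = (132)·(0) + (11)·(-5) + (132)·(-2) − (-187) = -132; |n| = √34969.
Distance = |-132| / √34969 = 132/√34969 ≈ 0.706.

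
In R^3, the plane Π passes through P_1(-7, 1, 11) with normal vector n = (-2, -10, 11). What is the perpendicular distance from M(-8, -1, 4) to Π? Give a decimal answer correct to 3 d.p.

Π: n·r = n·P_1 gives -2x - 10y + 11z = 125.
n·M − d = (-2)·(-8) + (-10)·(-1) + (11)·(4) − 125 = -55; |n| = √225.
Distance = |-55| / √225 = 55/√225 ≈ 3.667.

3.667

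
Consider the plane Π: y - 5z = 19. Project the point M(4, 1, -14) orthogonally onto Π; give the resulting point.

(4, -1, -4)

Foot = M − λn with λ = (n·M − d)/|n|² = (71 − 19)/26 = 2.
Foot = (4, 1, -14) − 2·(0, 1, -5) = (4, -1, -4).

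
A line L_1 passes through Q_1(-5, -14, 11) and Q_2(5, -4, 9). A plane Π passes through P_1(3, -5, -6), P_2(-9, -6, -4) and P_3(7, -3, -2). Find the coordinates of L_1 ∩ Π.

A direction vector for L_1 is Q_2 − Q_1 = (10, 10, -2).
P_1P_2 = (-12, -1, 2), P_1P_3 = (4, 2, 4); a normal to Π is P_1P_2 × P_1P_3 = (-8, 56, -20).
Using P_1: Π has equation -8x + 56y - 20z = -184.
Substitute r = (-5, -14, 11) + t(10, 10, -2) into the plane: -964 + 520t = -184, so t = 3/2.
Intersection: (-5, -14, 11) + (3/2)·(10, 10, -2) = (10, 1, 8).

(10, 1, 8)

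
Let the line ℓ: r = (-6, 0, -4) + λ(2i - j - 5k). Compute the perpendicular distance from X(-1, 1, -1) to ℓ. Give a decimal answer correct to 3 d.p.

5.814

Taking (-6, 0, -4) on ℓ with direction v = (2, -1, -5): w = X − (-6, 0, -4) = (5, 1, 3), and w × v = (-2, 31, -7).
Distance = |w × v| / |v| = √1014 / √30 ≈ 5.814.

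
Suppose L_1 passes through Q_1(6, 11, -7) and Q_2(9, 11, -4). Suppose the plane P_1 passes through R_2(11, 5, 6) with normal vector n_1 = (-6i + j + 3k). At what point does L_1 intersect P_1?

A direction vector for L_1 is Q_2 − Q_1 = (3, 0, 3).
P_1: n_1·r = n_1·R_2 gives -6x + y + 3z = -43.
Substitute r = (6, 11, -7) + t(3, 0, 3) into the plane: -46 + (-9)t = -43, so t = -1/3.
Intersection: (6, 11, -7) + (-1/3)·(3, 0, 3) = (5, 11, -8).

(5, 11, -8)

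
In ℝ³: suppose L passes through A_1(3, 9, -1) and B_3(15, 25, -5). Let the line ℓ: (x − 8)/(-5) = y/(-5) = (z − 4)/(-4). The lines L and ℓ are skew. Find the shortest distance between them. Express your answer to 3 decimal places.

8.480

A direction vector for L is B_3 − A_1 = (12, 16, -4).
ℓ has direction (-5, -5, -4) through (8, 0, 4).
Common perpendicular direction n = (12, 16, -4) × (-5, -5, -4) = (-84, 68, 20).
With w = (8, 0, 4) − (3, 9, -1) = (5, -9, 5), w · n = -932.
Distance = |w · n| / |n| = |-932| / √12080 ≈ 8.480.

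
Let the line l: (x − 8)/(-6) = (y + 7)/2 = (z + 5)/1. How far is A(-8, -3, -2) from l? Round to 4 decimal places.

l has direction (-6, 2, 1) through (8, -7, -5).
Taking (8, -7, -5) on l with direction v = (-6, 2, 1): w = A − (8, -7, -5) = (-16, 4, 3), and w × v = (-2, -2, -8).
Distance = |w × v| / |v| = √72 / √41 ≈ 1.3252.

1.3252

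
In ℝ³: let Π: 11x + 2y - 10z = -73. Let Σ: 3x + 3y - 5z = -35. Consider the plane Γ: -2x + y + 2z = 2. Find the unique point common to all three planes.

Solving the 3×3 linear system 11x + 2y - 10z = -73, 3x + 3y - 5z = -35, -2x + y + 2z = 2 (e.g. by elimination or Cramer's rule, determinant = 39) gives (-7, -8, -2).

(-7, -8, -2)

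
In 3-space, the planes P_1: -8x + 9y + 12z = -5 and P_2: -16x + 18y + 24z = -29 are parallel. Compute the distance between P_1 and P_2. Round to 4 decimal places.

0.5588

Rescale P_2 by 1/2: -8x + 9y + 12z = -29/2. Then distance = |-5 − (-29/2)| / √289 ≈ 0.5588.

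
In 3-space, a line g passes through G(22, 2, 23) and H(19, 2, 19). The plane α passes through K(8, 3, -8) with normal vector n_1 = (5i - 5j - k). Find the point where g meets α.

(10, 2, 7)

A direction vector for g is H − G = (-3, 0, -4).
α: n_1·r = n_1·K gives 5x - 5y - z = 33.
Substitute r = (22, 2, 23) + t(-3, 0, -4) into the plane: 77 + (-11)t = 33, so t = 4.
Intersection: (22, 2, 23) + 4·(-3, 0, -4) = (10, 2, 7).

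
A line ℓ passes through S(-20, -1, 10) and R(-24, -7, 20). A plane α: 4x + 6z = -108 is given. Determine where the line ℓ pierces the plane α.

(-12, 11, -10)

A direction vector for ℓ is R − S = (-4, -6, 10).
Substitute r = (-20, -1, 10) + t(-4, -6, 10) into the plane: -20 + 44t = -108, so t = -2.
Intersection: (-20, -1, 10) + (-2)·(-4, -6, 10) = (-12, 11, -10).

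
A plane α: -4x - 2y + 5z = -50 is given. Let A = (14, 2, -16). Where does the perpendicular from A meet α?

Foot = A − λn with λ = (n·A − d)/|n|² = (-140 − (-50))/45 = -2.
Foot = (14, 2, -16) − (-2)·(-4, -2, 5) = (6, -2, -6).

(6, -2, -6)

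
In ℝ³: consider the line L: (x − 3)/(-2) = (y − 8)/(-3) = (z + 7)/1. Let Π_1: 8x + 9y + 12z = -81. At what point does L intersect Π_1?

L has direction (-2, -3, 1) through (3, 8, -7).
Substitute r = (3, 8, -7) + t(-2, -3, 1) into the plane: 12 + (-31)t = -81, so t = 3.
Intersection: (3, 8, -7) + 3·(-2, -3, 1) = (-3, -1, -4).

(-3, -1, -4)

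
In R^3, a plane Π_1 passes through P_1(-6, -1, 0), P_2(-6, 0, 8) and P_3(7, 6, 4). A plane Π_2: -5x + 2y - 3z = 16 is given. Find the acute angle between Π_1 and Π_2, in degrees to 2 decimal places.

P_1P_2 = (0, 1, 8), P_1P_3 = (13, 7, 4); a normal to Π_1 is P_1P_2 × P_1P_3 = (-52, 104, -13).
Using P_1: Π_1 has equation -52x + 104y - 13z = 208.
cos θ = |n₁·n₂| / (|n₁||n₂|) = |507| / (√13689 · √38).
θ = arccos(0.70296) ≈ 45.34°.

45.34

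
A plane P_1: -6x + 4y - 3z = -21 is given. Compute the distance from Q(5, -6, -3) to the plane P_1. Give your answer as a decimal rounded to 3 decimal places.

3.073

n·Q − d = (-6)·(5) + (4)·(-6) + (-3)·(-3) − (-21) = -24; |n| = √61.
Distance = |-24| / √61 = 24/√61 ≈ 3.073.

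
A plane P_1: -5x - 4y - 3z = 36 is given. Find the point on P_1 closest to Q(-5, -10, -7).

(0, -6, -4)

Foot = Q − λn with λ = (n·Q − d)/|n|² = (86 − 36)/50 = 1.
Foot = (-5, -10, -7) − 1·(-5, -4, -3) = (0, -6, -4).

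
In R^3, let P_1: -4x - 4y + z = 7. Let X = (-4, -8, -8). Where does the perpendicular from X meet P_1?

(0, -4, -9)

Foot = X − λn with λ = (n·X − d)/|n|² = (40 − 7)/33 = 1.
Foot = (-4, -8, -8) − 1·(-4, -4, 1) = (0, -4, -9).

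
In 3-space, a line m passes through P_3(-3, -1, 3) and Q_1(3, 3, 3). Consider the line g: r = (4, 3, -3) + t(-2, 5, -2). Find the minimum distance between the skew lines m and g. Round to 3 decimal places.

5.806

A direction vector for m is Q_1 − P_3 = (6, 4, 0).
Common perpendicular direction n = (6, 4, 0) × (-2, 5, -2) = (-8, 12, 38).
With w = (4, 3, -3) − (-3, -1, 3) = (7, 4, -6), w · n = -236.
Distance = |w · n| / |n| = |-236| / √1652 ≈ 5.806.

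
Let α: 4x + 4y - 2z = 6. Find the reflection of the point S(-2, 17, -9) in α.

(-18, 1, -1)

λ = (n·S − d)/|n|² = (78 − 6)/36 = 2.
Reflection = S − 2λn = (-2, 17, -9) − 4·(4, 4, -2) = (-18, 1, -1).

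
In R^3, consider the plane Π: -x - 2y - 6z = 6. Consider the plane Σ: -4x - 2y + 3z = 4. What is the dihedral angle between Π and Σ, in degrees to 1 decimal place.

73.1

cos θ = |n₁·n₂| / (|n₁||n₂|) = |-10| / (√41 · √29).
θ = arccos(0.29001) ≈ 73.1°.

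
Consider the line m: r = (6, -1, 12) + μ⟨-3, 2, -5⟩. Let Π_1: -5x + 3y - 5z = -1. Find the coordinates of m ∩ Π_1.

Substitute r = (6, -1, 12) + t(-3, 2, -5) into the plane: -93 + 46t = -1, so t = 2.
Intersection: (6, -1, 12) + 2·(-3, 2, -5) = (0, 3, 2).

(0, 3, 2)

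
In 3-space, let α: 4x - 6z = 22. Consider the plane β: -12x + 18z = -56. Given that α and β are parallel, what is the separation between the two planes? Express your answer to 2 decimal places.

Rescale β by 1/(-3): 4x - 6z = 56/3. Then distance = |22 − (56/3)| / √52 ≈ 0.46.

0.46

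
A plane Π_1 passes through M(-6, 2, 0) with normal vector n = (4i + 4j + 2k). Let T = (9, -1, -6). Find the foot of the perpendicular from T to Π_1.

Π_1: n·r = n·M gives 4x + 4y + 2z = -16.
Foot = T − λn with λ = (n·T − d)/|n|² = (20 − (-16))/36 = 1.
Foot = (9, -1, -6) − 1·(4, 4, 2) = (5, -5, -8).

(5, -5, -8)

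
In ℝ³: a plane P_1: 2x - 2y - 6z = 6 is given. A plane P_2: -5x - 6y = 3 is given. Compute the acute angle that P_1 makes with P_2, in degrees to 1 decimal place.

87.8

cos θ = |n₁·n₂| / (|n₁||n₂|) = |2| / (√44 · √61).
θ = arccos(0.03860) ≈ 87.8°.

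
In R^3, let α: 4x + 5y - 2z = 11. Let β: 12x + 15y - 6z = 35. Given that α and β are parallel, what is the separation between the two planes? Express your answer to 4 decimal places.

Rescale β by 1/3: 4x + 5y - 2z = 35/3. Then distance = |11 − (35/3)| / √45 ≈ 0.0994.

0.0994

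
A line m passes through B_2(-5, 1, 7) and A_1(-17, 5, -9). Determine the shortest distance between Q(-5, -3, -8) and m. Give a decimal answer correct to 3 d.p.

A direction vector for m is A_1 − B_2 = (-12, 4, -16).
Taking (-5, 1, 7) on m with direction v = (-12, 4, -16): w = Q − (-5, 1, 7) = (0, -4, -15), and w × v = (124, 180, -48).
Distance = |w × v| / |v| = √50080 / √416 ≈ 10.972.

10.972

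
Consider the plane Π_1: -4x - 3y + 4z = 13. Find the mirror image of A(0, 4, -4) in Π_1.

(-8, -2, 4)

λ = (n·A − d)/|n|² = (-28 − 13)/41 = -1.
Reflection = A − 2λn = (0, 4, -4) − (-2)·(-4, -3, 4) = (-8, -2, 4).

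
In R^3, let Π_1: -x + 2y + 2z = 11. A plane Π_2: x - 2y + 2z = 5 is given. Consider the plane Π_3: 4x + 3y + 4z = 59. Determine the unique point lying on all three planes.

Solving the 3×3 linear system -x + 2y + 2z = 11, x - 2y + 2z = 5, 4x + 3y + 4z = 59 (e.g. by elimination or Cramer's rule, determinant = 44) gives (7, 5, 4).

(7, 5, 4)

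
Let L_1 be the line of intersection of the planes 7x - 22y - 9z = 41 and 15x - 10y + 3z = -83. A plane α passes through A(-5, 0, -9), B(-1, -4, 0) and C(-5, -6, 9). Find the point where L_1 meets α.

Direction of L_1: (7, -22, -9) × (15, -10, 3) = (-156, -156, 260).
A point on L_1: solving the two plane equations with x = 4 gives (4, 8, -21).
AB = (4, -4, 9), AC = (0, -6, 18); a normal to α is AB × AC = (-18, -72, -24).
Using A: α has equation -18x - 72y - 24z = 306.
Substitute r = (4, 8, -21) + t(-156, -156, 260) into the plane: -144 + 7800t = 306, so t = 3/52.
Intersection: (4, 8, -21) + (3/52)·(-156, -156, 260) = (-5, -1, -6).

(-5, -1, -6)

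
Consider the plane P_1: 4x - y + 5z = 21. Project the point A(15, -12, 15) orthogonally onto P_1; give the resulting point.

(3, -9, 0)

Foot = A − λn with λ = (n·A − d)/|n|² = (147 − 21)/42 = 3.
Foot = (15, -12, 15) − 3·(4, -1, 5) = (3, -9, 0).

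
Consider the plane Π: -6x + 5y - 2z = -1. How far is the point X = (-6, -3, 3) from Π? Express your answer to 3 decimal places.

1.985

n·X − d = (-6)·(-6) + (5)·(-3) + (-2)·(3) − (-1) = 16; |n| = √65.
Distance = |16| / √65 = 16/√65 ≈ 1.985.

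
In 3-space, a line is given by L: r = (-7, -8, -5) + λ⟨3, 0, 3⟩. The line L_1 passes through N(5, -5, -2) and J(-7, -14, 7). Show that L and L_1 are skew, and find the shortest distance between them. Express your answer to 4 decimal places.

A direction vector for L_1 is J − N = (-12, -9, 9).
Common perpendicular direction n = (3, 0, 3) × (-12, -9, 9) = (27, -63, -27).
With w = (5, -5, -2) − (-7, -8, -5) = (12, 3, 3), w · n = 54.
Since n ≠ 0 the lines are not parallel, and w · n = 54 ≠ 0 so they do not intersect; hence they are skew.
Distance = |w · n| / |n| = |54| / √5427 ≈ 0.7330.

0.7330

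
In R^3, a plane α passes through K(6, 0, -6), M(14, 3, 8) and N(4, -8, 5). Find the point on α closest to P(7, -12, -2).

KM = (8, 3, 14), KN = (-2, -8, 11); a normal to α is KM × KN = (145, -116, -58).
Using K: α has equation 145x - 116y - 58z = 1218.
Foot = P − λn with λ = (n·P − d)/|n|² = (2523 − 1218)/37845 = 1/29.
Foot = (7, -12, -2) − (1/29)·(145, -116, -58) = (2, -8, 0).

(2, -8, 0)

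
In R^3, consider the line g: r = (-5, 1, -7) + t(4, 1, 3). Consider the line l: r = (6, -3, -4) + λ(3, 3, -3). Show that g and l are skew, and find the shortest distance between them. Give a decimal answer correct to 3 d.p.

Common perpendicular direction n = (4, 1, 3) × (3, 3, -3) = (-12, 21, 9).
With w = (6, -3, -4) − (-5, 1, -7) = (11, -4, 3), w · n = -189.
Since n ≠ 0 the lines are not parallel, and w · n = -189 ≠ 0 so they do not intersect; hence they are skew.
Distance = |w · n| / |n| = |-189| / √666 ≈ 7.324.

7.324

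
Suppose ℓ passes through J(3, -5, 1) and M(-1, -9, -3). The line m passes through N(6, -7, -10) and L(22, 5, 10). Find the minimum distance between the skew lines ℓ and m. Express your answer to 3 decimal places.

7.757

A direction vector for ℓ is M − J = (-4, -4, -4).
A direction vector for m is L − N = (16, 12, 20).
Common perpendicular direction n = (-4, -4, -4) × (16, 12, 20) = (-32, 16, 16).
With w = (6, -7, -10) − (3, -5, 1) = (3, -2, -11), w · n = -304.
Distance = |w · n| / |n| = |-304| / √1536 ≈ 7.757.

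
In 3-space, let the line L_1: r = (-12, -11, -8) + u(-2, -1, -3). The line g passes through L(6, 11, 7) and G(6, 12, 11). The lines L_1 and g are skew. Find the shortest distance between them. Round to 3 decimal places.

A direction vector for g is G − L = (0, 1, 4).
Common perpendicular direction n = (-2, -1, -3) × (0, 1, 4) = (-1, 8, -2).
With w = (6, 11, 7) − (-12, -11, -8) = (18, 22, 15), w · n = 128.
Distance = |w · n| / |n| = |128| / √69 ≈ 15.409.

15.409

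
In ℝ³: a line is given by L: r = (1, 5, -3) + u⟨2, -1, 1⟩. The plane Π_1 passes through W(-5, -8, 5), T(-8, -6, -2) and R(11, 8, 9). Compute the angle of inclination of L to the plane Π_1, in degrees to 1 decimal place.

WT = (-3, 2, -7), WR = (16, 16, 4); a normal to Π_1 is WT × WR = (120, -100, -80).
Using W: Π_1 has equation 120x - 100y - 80z = -200.
sin θ = |n·v| / (|n||v|) = |260| / (√30800 · √6) = 0.60481.
θ ≈ 37.2°.

37.2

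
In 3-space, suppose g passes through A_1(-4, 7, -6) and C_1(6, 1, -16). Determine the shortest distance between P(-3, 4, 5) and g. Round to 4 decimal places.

10.1246

A direction vector for g is C_1 − A_1 = (10, -6, -10).
Taking (-4, 7, -6) on g with direction v = (10, -6, -10): w = P − (-4, 7, -6) = (1, -3, 11), and w × v = (96, 120, 24).
Distance = |w × v| / |v| = √24192 / √236 ≈ 10.1246.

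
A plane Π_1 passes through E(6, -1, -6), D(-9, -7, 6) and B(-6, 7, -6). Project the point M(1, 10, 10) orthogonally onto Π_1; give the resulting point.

ED = (-15, -6, 12), EB = (-12, 8, 0); a normal to Π_1 is ED × EB = (-96, -144, -192).
Using E: Π_1 has equation -96x - 144y - 192z = 720.
Foot = M − λn with λ = (n·M − d)/|n|² = (-3456 − 720)/66816 = -1/16.
Foot = (1, 10, 10) − (-1/16)·(-96, -144, -192) = (-5, 1, -2).

(-5, 1, -2)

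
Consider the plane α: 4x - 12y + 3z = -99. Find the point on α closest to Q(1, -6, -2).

Foot = Q − λn with λ = (n·Q − d)/|n|² = (70 − (-99))/169 = 1.
Foot = (1, -6, -2) − 1·(4, -12, 3) = (-3, 6, -5).

(-3, 6, -5)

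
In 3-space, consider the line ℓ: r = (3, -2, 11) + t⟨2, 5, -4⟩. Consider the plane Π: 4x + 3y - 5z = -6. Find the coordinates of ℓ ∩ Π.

Substitute r = (3, -2, 11) + t(2, 5, -4) into the plane: -49 + 43t = -6, so t = 1.
Intersection: (3, -2, 11) + 1·(2, 5, -4) = (5, 3, 7).

(5, 3, 7)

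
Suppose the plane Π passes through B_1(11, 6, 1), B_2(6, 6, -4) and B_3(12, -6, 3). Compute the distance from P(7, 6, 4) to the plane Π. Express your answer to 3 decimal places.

B_1B_2 = (-5, 0, -5), B_1B_3 = (1, -12, 2); a normal to Π is B_1B_2 × B_1B_3 = (-60, 5, 60).
Using B_1: Π has equation -60x + 5y + 60z = -570.
n·P − d = (-60)·(7) + (5)·(6) + (60)·(4) − (-570) = 420; |n| = √7225.
Distance = |420| / √7225 = 420/√7225 ≈ 4.941.

4.941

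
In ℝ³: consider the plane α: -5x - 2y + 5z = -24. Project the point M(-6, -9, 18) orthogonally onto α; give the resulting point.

(9, -3, 3)

Foot = M − λn with λ = (n·M − d)/|n|² = (138 − (-24))/54 = 3.
Foot = (-6, -9, 18) − 3·(-5, -2, 5) = (9, -3, 3).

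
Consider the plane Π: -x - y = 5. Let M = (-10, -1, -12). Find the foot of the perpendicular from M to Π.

Foot = M − λn with λ = (n·M − d)/|n|² = (11 − 5)/2 = 3.
Foot = (-10, -1, -12) − 3·(-1, -1, 0) = (-7, 2, -12).

(-7, 2, -12)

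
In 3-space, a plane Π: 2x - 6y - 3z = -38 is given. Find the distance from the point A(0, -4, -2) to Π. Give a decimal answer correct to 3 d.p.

n·A − d = (2)·(0) + (-6)·(-4) + (-3)·(-2) − (-38) = 68; |n| = √49.
Distance = |68| / √49 = 68/√49 ≈ 9.714.

9.714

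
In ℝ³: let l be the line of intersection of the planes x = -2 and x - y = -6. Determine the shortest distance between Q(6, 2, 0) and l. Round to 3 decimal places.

Direction of l: (1, 0, 0) × (1, -1, 0) = (0, 0, -1).
A point on l: solving the two plane equations with z = 6 gives (-2, 4, 6).
Taking (-2, 4, 6) on l with direction v = (0, 0, -1): w = Q − (-2, 4, 6) = (8, -2, -6), and w × v = (2, 8, 0).
Distance = |w × v| / |v| = √68 / √1 ≈ 8.246.

8.246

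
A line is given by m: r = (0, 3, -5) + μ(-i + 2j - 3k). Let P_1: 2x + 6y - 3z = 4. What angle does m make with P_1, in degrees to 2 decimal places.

46.50

sin θ = |n·v| / (|n||v|) = |19| / (√49 · √14) = 0.72542.
θ ≈ 46.50°.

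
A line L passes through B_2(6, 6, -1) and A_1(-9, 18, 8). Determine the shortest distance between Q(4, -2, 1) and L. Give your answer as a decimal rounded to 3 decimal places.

A direction vector for L is A_1 − B_2 = (-15, 12, 9).
Taking (6, 6, -1) on L with direction v = (-15, 12, 9): w = Q − (6, 6, -1) = (-2, -8, 2), and w × v = (-96, -12, -144).
Distance = |w × v| / |v| = √30096 / √450 ≈ 8.178.

8.178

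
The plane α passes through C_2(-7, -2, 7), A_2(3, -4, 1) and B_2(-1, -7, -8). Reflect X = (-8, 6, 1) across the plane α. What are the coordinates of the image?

C_2A_2 = (10, -2, -6), C_2B_2 = (6, -5, -15); a normal to α is C_2A_2 × C_2B_2 = (0, 114, -38).
Using C_2: α has equation 114y - 38z = -494.
λ = (n·X − d)/|n|² = (646 − (-494))/14440 = 3/38.
Reflection = X − 2λn = (-8, 6, 1) − (3/19)·(0, 114, -38) = (-8, -12, 7).

(-8, -12, 7)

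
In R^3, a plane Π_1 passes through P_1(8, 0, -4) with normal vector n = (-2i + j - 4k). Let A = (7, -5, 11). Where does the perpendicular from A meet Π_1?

(1, -2, -1)

Π_1: n·r = n·P_1 gives -2x + y - 4z = 0.
Foot = A − λn with λ = (n·A − d)/|n|² = (-63 − 0)/21 = -3.
Foot = (7, -5, 11) − (-3)·(-2, 1, -4) = (1, -2, -1).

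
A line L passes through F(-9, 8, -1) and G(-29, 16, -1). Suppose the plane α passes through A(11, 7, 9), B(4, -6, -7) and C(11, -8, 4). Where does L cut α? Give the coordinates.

(6, 2, -1)

A direction vector for L is G − F = (-20, 8, 0).
AB = (-7, -13, -16), AC = (0, -15, -5); a normal to α is AB × AC = (-175, -35, 105).
Using A: α has equation -175x - 35y + 105z = -1225.
Substitute r = (-9, 8, -1) + t(-20, 8, 0) into the plane: 1190 + 3220t = -1225, so t = -3/4.
Intersection: (-9, 8, -1) + (-3/4)·(-20, 8, 0) = (6, 2, -1).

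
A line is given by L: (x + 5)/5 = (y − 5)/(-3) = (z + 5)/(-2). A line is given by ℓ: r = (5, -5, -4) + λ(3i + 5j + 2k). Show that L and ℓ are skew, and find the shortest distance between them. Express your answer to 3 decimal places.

L has direction (5, -3, -2) through (-5, 5, -5).
Common perpendicular direction n = (5, -3, -2) × (3, 5, 2) = (4, -16, 34).
With w = (5, -5, -4) − (-5, 5, -5) = (10, -10, 1), w · n = 234.
Since n ≠ 0 the lines are not parallel, and w · n = 234 ≠ 0 so they do not intersect; hence they are skew.
Distance = |w · n| / |n| = |234| / √1428 ≈ 6.192.

6.192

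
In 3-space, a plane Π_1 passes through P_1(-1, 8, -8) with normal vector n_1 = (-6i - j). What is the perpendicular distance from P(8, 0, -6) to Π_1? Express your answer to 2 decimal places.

Π_1: n_1·r = n_1·P_1 gives -6x - y = -2.
n·P − d = (-6)·(8) + (-1)·(0) + (0)·(-6) − (-2) = -46; |n| = √37.
Distance = |-46| / √37 = 46/√37 ≈ 7.56.

7.56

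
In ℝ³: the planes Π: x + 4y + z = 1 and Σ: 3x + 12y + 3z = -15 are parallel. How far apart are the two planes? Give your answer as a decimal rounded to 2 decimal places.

Rescale Σ by 1/3: x + 4y + z = -5. Then distance = |1 − (-5)| / √18 ≈ 1.41.

1.41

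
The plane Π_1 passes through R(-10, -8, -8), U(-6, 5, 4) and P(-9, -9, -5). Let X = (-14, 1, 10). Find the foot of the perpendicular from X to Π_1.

(-5, 1, 7)

RU = (4, 13, 12), RP = (1, -1, 3); a normal to Π_1 is RU × RP = (51, 0, -17).
Using R: Π_1 has equation 51x - 17z = -374.
Foot = X − λn with λ = (n·X − d)/|n|² = (-884 − (-374))/2890 = -3/17.
Foot = (-14, 1, 10) − (-3/17)·(51, 0, -17) = (-5, 1, 7).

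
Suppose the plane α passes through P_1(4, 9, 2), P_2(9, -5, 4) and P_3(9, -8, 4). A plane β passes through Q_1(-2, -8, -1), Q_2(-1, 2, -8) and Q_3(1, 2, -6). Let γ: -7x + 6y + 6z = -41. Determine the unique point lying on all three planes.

(-1, -8, 0)

P_1P_2 = (5, -14, 2), P_1P_3 = (5, -17, 2); a normal to α is P_1P_2 × P_1P_3 = (6, 0, -15).
Using P_1: α has equation 6x - 15z = -6.
Q_1Q_2 = (1, 10, -7), Q_1Q_3 = (3, 10, -5); a normal to β is Q_1Q_2 × Q_1Q_3 = (20, -16, -20).
Using Q_1: β has equation 20x - 16y - 20z = 108.
Solving the 3×3 linear system 6x - 15z = -6, 20x - 16y - 20z = 108, -7x + 6y + 6z = -41 (e.g. by elimination or Cramer's rule, determinant = 24) gives (-1, -8, 0).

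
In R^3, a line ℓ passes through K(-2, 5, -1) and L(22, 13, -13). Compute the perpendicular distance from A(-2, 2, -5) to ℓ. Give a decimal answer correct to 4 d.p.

A direction vector for ℓ is L − K = (24, 8, -12).
Taking (-2, 5, -1) on ℓ with direction v = (24, 8, -12): w = A − (-2, 5, -1) = (0, -3, -4), and w × v = (68, -96, 72).
Distance = |w × v| / |v| = √19024 / √784 ≈ 4.9260.

4.9260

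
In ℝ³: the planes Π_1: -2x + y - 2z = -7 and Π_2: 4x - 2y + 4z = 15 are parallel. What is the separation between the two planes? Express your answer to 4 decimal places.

0.1667

Rescale Π_2 by 1/(-2): -2x + y - 2z = -15/2. Then distance = |-7 − (-15/2)| / √9 ≈ 0.1667.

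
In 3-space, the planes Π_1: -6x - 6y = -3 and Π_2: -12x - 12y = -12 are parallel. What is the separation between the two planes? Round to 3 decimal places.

Rescale Π_2 by 1/2: -6x - 6y = -6. Then distance = |-3 − (-6)| / √72 ≈ 0.354.

0.354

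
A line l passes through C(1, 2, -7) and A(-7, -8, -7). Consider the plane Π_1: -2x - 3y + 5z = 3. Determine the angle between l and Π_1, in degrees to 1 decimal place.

35.6

A direction vector for l is A − C = (-8, -10, 0).
sin θ = |n·v| / (|n||v|) = |46| / (√38 · √164) = 0.58270.
θ ≈ 35.6°.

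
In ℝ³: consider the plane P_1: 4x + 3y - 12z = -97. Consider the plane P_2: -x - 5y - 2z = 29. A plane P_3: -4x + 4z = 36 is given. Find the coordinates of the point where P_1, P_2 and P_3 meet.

(-4, -7, 5)

Solving the 3×3 linear system 4x + 3y - 12z = -97, -x - 5y - 2z = 29, -4x + 4z = 36 (e.g. by elimination or Cramer's rule, determinant = 196) gives (-4, -7, 5).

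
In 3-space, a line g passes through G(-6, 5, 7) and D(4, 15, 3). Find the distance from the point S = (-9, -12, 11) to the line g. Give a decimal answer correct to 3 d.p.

9.899

A direction vector for g is D − G = (10, 10, -4).
Taking (-6, 5, 7) on g with direction v = (10, 10, -4): w = S − (-6, 5, 7) = (-3, -17, 4), and w × v = (28, 28, 140).
Distance = |w × v| / |v| = √21168 / √216 ≈ 9.899.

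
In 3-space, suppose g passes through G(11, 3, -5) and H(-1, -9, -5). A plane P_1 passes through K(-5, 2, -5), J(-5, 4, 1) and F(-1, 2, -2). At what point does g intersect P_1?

A direction vector for g is H − G = (-12, -12, 0).
KJ = (0, 2, 6), KF = (4, 0, 3); a normal to P_1 is KJ × KF = (6, 24, -8).
Using K: P_1 has equation 6x + 24y - 8z = 58.
Substitute r = (11, 3, -5) + t(-12, -12, 0) into the plane: 178 + (-360)t = 58, so t = 1/3.
Intersection: (11, 3, -5) + (1/3)·(-12, -12, 0) = (7, -1, -5).

(7, -1, -5)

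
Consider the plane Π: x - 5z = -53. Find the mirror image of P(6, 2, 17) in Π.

(8, 2, 7)

λ = (n·P − d)/|n|² = (-79 − (-53))/26 = -1.
Reflection = P − 2λn = (6, 2, 17) − (-2)·(1, 0, -5) = (8, 2, 7).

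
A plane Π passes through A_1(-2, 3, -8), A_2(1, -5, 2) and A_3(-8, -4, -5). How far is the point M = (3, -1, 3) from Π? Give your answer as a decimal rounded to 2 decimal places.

2.35

A_1A_2 = (3, -8, 10), A_1A_3 = (-6, -7, 3); a normal to Π is A_1A_2 × A_1A_3 = (46, -69, -69).
Using A_1: Π has equation 46x - 69y - 69z = 253.
n·M − d = (46)·(3) + (-69)·(-1) + (-69)·(3) − 253 = -253; |n| = √11638.
Distance = |-253| / √11638 = 253/√11638 ≈ 2.35.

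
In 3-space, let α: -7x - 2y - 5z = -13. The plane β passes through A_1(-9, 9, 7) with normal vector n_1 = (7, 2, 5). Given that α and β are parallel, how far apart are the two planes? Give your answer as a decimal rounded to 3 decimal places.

β: n_1·r = n_1·A_1 gives 7x + 2y + 5z = -10.
Rescale β by 1/(-1): -7x - 2y - 5z = 10. Then distance = |-13 − 10| / √78 ≈ 2.604.

2.604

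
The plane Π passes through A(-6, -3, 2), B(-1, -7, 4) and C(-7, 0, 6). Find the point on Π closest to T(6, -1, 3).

(0, -7, 6)

AB = (5, -4, 2), AC = (-1, 3, 4); a normal to Π is AB × AC = (-22, -22, 11).
Using A: Π has equation -22x - 22y + 11z = 220.
Foot = T − λn with λ = (n·T − d)/|n|² = (-77 − 220)/1089 = -3/11.
Foot = (6, -1, 3) − (-3/11)·(-22, -22, 11) = (0, -7, 6).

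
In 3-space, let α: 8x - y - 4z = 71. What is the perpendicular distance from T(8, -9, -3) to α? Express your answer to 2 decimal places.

n·T − d = (8)·(8) + (-1)·(-9) + (-4)·(-3) − 71 = 14; |n| = √81.
Distance = |14| / √81 = 14/√81 ≈ 1.56.

1.56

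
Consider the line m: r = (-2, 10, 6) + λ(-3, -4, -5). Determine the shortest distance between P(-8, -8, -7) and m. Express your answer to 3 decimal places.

6.964

Taking (-2, 10, 6) on m with direction v = (-3, -4, -5): w = P − (-2, 10, 6) = (-6, -18, -13), and w × v = (38, 9, -30).
Distance = |w × v| / |v| = √2425 / √50 ≈ 6.964.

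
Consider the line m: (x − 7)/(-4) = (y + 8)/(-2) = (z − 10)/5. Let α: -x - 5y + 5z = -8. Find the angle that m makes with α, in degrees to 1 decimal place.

m has direction (-4, -2, 5) through (7, -8, 10).
sin θ = |n·v| / (|n||v|) = |39| / (√51 · √45) = 0.81409.
θ ≈ 54.5°.

54.5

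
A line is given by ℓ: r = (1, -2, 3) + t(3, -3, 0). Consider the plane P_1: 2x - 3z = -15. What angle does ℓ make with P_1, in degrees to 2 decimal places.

23.09

sin θ = |n·v| / (|n||v|) = |6| / (√13 · √18) = 0.39223.
θ ≈ 23.09°.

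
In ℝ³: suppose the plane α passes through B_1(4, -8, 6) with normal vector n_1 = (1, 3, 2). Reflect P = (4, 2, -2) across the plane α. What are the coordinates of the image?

(2, -4, -6)

α: n_1·r = n_1·B_1 gives x + 3y + 2z = -8.
λ = (n·P − d)/|n|² = (6 − (-8))/14 = 1.
Reflection = P − 2λn = (4, 2, -2) − 2·(1, 3, 2) = (2, -4, -6).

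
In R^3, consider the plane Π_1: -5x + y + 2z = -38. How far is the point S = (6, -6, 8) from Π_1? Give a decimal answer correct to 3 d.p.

3.286

n·S − d = (-5)·(6) + (1)·(-6) + (2)·(8) − (-38) = 18; |n| = √30.
Distance = |18| / √30 = 18/√30 ≈ 3.286.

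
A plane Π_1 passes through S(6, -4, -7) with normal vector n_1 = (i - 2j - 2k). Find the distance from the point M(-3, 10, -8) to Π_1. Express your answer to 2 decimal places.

Π_1: n_1·r = n_1·S gives x - 2y - 2z = 28.
n·M − d = (1)·(-3) + (-2)·(10) + (-2)·(-8) − 28 = -35; |n| = √9.
Distance = |-35| / √9 = 35/√9 ≈ 11.67.

11.67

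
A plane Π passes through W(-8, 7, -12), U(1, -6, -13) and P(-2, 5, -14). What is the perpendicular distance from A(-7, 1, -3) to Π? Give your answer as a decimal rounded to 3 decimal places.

WU = (9, -13, -1), WP = (6, -2, -2); a normal to Π is WU × WP = (24, 12, 60).
Using W: Π has equation 24x + 12y + 60z = -828.
n·A − d = (24)·(-7) + (12)·(1) + (60)·(-3) − (-828) = 492; |n| = √4320.
Distance = |492| / √4320 = 492/√4320 ≈ 7.486.

7.486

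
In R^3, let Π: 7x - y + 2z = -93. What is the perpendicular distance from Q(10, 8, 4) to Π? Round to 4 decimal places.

n·Q − d = (7)·(10) + (-1)·(8) + (2)·(4) − (-93) = 163; |n| = √54.
Distance = |163| / √54 = 163/√54 ≈ 22.1815.

22.1815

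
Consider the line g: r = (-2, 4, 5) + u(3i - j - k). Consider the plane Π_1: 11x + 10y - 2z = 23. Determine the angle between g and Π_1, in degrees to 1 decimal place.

sin θ = |n·v| / (|n||v|) = |25| / (√225 · √11) = 0.50252.
θ ≈ 30.2°.

30.2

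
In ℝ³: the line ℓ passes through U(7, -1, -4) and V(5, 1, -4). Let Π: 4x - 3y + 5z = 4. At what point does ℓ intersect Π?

A direction vector for ℓ is V − U = (-2, 2, 0).
Substitute r = (7, -1, -4) + t(-2, 2, 0) into the plane: 11 + (-14)t = 4, so t = 1/2.
Intersection: (7, -1, -4) + (1/2)·(-2, 2, 0) = (6, 0, -4).

(6, 0, -4)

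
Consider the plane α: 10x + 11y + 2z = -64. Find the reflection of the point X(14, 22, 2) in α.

λ = (n·X − d)/|n|² = (386 − (-64))/225 = 2.
Reflection = X − 2λn = (14, 22, 2) − 4·(10, 11, 2) = (-26, -22, -6).

(-26, -22, -6)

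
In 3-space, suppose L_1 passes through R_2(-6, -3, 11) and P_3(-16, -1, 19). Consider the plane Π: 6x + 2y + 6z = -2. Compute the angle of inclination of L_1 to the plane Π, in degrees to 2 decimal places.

A direction vector for L_1 is P_3 − R_2 = (-10, 2, 8).
sin θ = |n·v| / (|n||v|) = |-8| / (√76 · √168) = 0.07080.
θ ≈ 4.06°.

4.06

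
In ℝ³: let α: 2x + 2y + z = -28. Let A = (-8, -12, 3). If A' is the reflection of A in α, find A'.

λ = (n·A − d)/|n|² = (-37 − (-28))/9 = -1.
Reflection = A − 2λn = (-8, -12, 3) − (-2)·(2, 2, 1) = (-4, -8, 5).

(-4, -8, 5)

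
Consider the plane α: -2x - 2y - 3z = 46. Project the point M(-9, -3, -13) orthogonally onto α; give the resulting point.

(-7, -1, -10)

Foot = M − λn with λ = (n·M − d)/|n|² = (63 − 46)/17 = 1.
Foot = (-9, -3, -13) − 1·(-2, -2, -3) = (-7, -1, -10).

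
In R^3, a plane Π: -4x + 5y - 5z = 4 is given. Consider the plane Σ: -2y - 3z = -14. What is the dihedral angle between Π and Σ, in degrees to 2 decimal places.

80.17

cos θ = |n₁·n₂| / (|n₁||n₂|) = |5| / (√66 · √13).
θ = arccos(0.17070) ≈ 80.17°.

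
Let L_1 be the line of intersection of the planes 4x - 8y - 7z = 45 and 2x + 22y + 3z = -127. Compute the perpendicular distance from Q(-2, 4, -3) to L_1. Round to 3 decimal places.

Direction of L_1: (4, -8, -7) × (2, 22, 3) = (130, -26, 104).
A point on L_1: solving the two plane equations with x = -4 gives (-4, -5, -3).
Taking (-4, -5, -3) on L_1 with direction v = (130, -26, 104): w = Q − (-4, -5, -3) = (2, 9, 0), and w × v = (936, -208, -1222).
Distance = |w × v| / |v| = √2412644 / √28392 ≈ 9.218.

9.218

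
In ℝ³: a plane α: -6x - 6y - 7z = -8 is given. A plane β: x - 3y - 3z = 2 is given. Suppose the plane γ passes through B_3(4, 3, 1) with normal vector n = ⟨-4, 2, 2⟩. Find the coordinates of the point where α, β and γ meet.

γ: n·r = n·B_3 gives -4x + 2y + 2z = -8.
Solving the 3×3 linear system -6x - 6y - 7z = -8, x - 3y - 3z = 2, -4x + 2y + 2z = -8 (e.g. by elimination or Cramer's rule, determinant = 10) gives (2, 4, -4).

(2, 4, -4)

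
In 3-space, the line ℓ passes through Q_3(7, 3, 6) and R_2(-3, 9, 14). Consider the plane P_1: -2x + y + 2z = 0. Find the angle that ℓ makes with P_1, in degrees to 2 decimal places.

81.87

A direction vector for ℓ is R_2 − Q_3 = (-10, 6, 8).
sin θ = |n·v| / (|n||v|) = |42| / (√9 · √200) = 0.98995.
θ ≈ 81.87°.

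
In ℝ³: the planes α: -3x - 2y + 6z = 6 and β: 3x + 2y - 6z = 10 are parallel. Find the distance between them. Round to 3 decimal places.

2.286

Rescale β by 1/(-1): -3x - 2y + 6z = -10. Then distance = |6 − (-10)| / √49 ≈ 2.286.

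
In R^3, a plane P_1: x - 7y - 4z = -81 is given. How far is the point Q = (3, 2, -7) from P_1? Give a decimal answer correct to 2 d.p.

n·Q − d = (1)·(3) + (-7)·(2) + (-4)·(-7) − (-81) = 98; |n| = √66.
Distance = |98| / √66 = 98/√66 ≈ 12.06.

12.06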